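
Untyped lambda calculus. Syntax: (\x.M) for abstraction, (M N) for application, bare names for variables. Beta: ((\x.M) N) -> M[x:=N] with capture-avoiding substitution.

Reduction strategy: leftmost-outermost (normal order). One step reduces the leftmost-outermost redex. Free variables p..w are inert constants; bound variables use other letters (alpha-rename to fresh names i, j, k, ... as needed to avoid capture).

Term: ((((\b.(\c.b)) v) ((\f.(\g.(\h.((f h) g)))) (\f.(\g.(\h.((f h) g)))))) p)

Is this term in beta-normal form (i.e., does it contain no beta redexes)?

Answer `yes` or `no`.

Term: ((((\b.(\c.b)) v) ((\f.(\g.(\h.((f h) g)))) (\f.(\g.(\h.((f h) g)))))) p)
Found 2 beta redex(es).

Answer: no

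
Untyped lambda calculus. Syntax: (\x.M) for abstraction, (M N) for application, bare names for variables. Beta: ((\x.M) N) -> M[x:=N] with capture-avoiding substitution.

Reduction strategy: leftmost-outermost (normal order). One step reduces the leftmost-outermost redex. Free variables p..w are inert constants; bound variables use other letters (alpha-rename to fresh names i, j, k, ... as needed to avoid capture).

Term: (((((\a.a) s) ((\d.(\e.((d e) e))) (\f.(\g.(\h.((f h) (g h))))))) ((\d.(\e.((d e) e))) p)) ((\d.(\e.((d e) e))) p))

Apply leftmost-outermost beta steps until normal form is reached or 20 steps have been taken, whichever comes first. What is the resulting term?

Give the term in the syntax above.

Answer: (((s (\e.(\h.((e h) (e h))))) (\e.((p e) e))) (\e.((p e) e)))

Derivation:
Step 0: (((((\a.a) s) ((\d.(\e.((d e) e))) (\f.(\g.(\h.((f h) (g h))))))) ((\d.(\e.((d e) e))) p)) ((\d.(\e.((d e) e))) p))
Step 1: (((s ((\d.(\e.((d e) e))) (\f.(\g.(\h.((f h) (g h))))))) ((\d.(\e.((d e) e))) p)) ((\d.(\e.((d e) e))) p))
Step 2: (((s (\e.(((\f.(\g.(\h.((f h) (g h))))) e) e))) ((\d.(\e.((d e) e))) p)) ((\d.(\e.((d e) e))) p))
Step 3: (((s (\e.((\g.(\h.((e h) (g h)))) e))) ((\d.(\e.((d e) e))) p)) ((\d.(\e.((d e) e))) p))
Step 4: (((s (\e.(\h.((e h) (e h))))) ((\d.(\e.((d e) e))) p)) ((\d.(\e.((d e) e))) p))
Step 5: (((s (\e.(\h.((e h) (e h))))) (\e.((p e) e))) ((\d.(\e.((d e) e))) p))
Step 6: (((s (\e.(\h.((e h) (e h))))) (\e.((p e) e))) (\e.((p e) e)))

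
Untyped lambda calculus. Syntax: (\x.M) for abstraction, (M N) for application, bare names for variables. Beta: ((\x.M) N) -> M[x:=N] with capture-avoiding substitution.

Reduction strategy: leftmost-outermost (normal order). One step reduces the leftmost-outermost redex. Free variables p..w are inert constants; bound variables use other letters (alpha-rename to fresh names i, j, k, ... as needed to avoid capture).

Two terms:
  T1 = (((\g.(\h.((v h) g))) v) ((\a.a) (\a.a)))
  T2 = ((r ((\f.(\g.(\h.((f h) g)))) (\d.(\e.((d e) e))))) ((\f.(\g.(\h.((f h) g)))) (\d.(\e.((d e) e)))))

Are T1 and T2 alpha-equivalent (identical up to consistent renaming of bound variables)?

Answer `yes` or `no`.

Answer: no

Derivation:
Term 1: (((\g.(\h.((v h) g))) v) ((\a.a) (\a.a)))
Term 2: ((r ((\f.(\g.(\h.((f h) g)))) (\d.(\e.((d e) e))))) ((\f.(\g.(\h.((f h) g)))) (\d.(\e.((d e) e)))))
Alpha-equivalence: compare structure up to binder renaming.
Result: False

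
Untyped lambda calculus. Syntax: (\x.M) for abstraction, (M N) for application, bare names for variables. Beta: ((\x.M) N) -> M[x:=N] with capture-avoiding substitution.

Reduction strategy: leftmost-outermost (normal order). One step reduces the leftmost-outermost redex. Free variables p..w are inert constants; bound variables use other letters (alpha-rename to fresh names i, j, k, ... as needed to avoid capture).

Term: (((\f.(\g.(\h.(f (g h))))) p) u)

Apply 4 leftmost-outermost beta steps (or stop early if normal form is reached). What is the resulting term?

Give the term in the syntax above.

Step 0: (((\f.(\g.(\h.(f (g h))))) p) u)
Step 1: ((\g.(\h.(p (g h)))) u)
Step 2: (\h.(p (u h)))
Step 3: (normal form reached)

Answer: (\h.(p (u h)))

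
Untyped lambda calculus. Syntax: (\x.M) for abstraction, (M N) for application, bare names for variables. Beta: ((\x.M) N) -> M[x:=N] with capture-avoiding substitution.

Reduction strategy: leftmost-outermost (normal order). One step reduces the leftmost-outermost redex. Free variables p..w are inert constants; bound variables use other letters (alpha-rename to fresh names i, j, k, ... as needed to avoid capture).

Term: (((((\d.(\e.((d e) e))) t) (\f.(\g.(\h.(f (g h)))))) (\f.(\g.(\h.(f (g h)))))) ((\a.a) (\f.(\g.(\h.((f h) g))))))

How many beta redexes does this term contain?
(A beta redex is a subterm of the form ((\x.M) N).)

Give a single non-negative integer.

Term: (((((\d.(\e.((d e) e))) t) (\f.(\g.(\h.(f (g h)))))) (\f.(\g.(\h.(f (g h)))))) ((\a.a) (\f.(\g.(\h.((f h) g))))))
  Redex: ((\d.(\e.((d e) e))) t)
  Redex: ((\a.a) (\f.(\g.(\h.((f h) g)))))
Total redexes: 2

Answer: 2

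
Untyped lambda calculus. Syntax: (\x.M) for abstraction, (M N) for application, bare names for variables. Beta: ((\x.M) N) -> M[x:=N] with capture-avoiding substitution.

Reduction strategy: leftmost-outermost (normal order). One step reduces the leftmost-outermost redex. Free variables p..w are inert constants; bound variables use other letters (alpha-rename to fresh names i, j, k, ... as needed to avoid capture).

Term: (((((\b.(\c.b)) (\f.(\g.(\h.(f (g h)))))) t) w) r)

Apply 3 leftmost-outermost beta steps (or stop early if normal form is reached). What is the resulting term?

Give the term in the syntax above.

Step 0: (((((\b.(\c.b)) (\f.(\g.(\h.(f (g h)))))) t) w) r)
Step 1: ((((\c.(\f.(\g.(\h.(f (g h)))))) t) w) r)
Step 2: (((\f.(\g.(\h.(f (g h))))) w) r)
Step 3: ((\g.(\h.(w (g h)))) r)

Answer: ((\g.(\h.(w (g h)))) r)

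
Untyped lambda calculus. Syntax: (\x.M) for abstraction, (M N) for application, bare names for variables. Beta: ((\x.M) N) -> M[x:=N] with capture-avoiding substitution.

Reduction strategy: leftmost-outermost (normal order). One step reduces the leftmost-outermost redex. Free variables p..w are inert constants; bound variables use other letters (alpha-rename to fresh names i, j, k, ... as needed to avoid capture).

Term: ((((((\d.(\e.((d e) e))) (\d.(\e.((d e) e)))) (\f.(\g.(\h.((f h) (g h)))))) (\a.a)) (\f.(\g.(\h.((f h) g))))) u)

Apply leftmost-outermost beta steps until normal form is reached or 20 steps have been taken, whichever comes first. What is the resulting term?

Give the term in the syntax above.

Step 0: ((((((\d.(\e.((d e) e))) (\d.(\e.((d e) e)))) (\f.(\g.(\h.((f h) (g h)))))) (\a.a)) (\f.(\g.(\h.((f h) g))))) u)
Step 1: (((((\e.(((\d.(\e.((d e) e))) e) e)) (\f.(\g.(\h.((f h) (g h)))))) (\a.a)) (\f.(\g.(\h.((f h) g))))) u)
Step 2: ((((((\d.(\e.((d e) e))) (\f.(\g.(\h.((f h) (g h)))))) (\f.(\g.(\h.((f h) (g h)))))) (\a.a)) (\f.(\g.(\h.((f h) g))))) u)
Step 3: (((((\e.(((\f.(\g.(\h.((f h) (g h))))) e) e)) (\f.(\g.(\h.((f h) (g h)))))) (\a.a)) (\f.(\g.(\h.((f h) g))))) u)
Step 4: ((((((\f.(\g.(\h.((f h) (g h))))) (\f.(\g.(\h.((f h) (g h)))))) (\f.(\g.(\h.((f h) (g h)))))) (\a.a)) (\f.(\g.(\h.((f h) g))))) u)
Step 5: (((((\g.(\h.(((\f.(\g.(\h.((f h) (g h))))) h) (g h)))) (\f.(\g.(\h.((f h) (g h)))))) (\a.a)) (\f.(\g.(\h.((f h) g))))) u)
Step 6: ((((\h.(((\f.(\g.(\h.((f h) (g h))))) h) ((\f.(\g.(\h.((f h) (g h))))) h))) (\a.a)) (\f.(\g.(\h.((f h) g))))) u)
Step 7: (((((\f.(\g.(\h.((f h) (g h))))) (\a.a)) ((\f.(\g.(\h.((f h) (g h))))) (\a.a))) (\f.(\g.(\h.((f h) g))))) u)
Step 8: ((((\g.(\h.(((\a.a) h) (g h)))) ((\f.(\g.(\h.((f h) (g h))))) (\a.a))) (\f.(\g.(\h.((f h) g))))) u)
Step 9: (((\h.(((\a.a) h) (((\f.(\g.(\h.((f h) (g h))))) (\a.a)) h))) (\f.(\g.(\h.((f h) g))))) u)
Step 10: ((((\a.a) (\f.(\g.(\h.((f h) g))))) (((\f.(\g.(\h.((f h) (g h))))) (\a.a)) (\f.(\g.(\h.((f h) g)))))) u)
Step 11: (((\f.(\g.(\h.((f h) g)))) (((\f.(\g.(\h.((f h) (g h))))) (\a.a)) (\f.(\g.(\h.((f h) g)))))) u)
Step 12: ((\g.(\h.(((((\f.(\g.(\h.((f h) (g h))))) (\a.a)) (\f.(\g.(\h.((f h) g))))) h) g))) u)
Step 13: (\h.(((((\f.(\g.(\h.((f h) (g h))))) (\a.a)) (\f.(\g.(\h.((f h) g))))) h) u))
Step 14: (\h.((((\g.(\h.(((\a.a) h) (g h)))) (\f.(\g.(\h.((f h) g))))) h) u))
Step 15: (\h.(((\h.(((\a.a) h) ((\f.(\g.(\h.((f h) g)))) h))) h) u))
Step 16: (\h.((((\a.a) h) ((\f.(\g.(\h.((f h) g)))) h)) u))
Step 17: (\h.((h ((\f.(\g.(\h.((f h) g)))) h)) u))
Step 18: (\h.((h (\g.(\i.((h i) g)))) u))

Answer: (\h.((h (\g.(\i.((h i) g)))) u))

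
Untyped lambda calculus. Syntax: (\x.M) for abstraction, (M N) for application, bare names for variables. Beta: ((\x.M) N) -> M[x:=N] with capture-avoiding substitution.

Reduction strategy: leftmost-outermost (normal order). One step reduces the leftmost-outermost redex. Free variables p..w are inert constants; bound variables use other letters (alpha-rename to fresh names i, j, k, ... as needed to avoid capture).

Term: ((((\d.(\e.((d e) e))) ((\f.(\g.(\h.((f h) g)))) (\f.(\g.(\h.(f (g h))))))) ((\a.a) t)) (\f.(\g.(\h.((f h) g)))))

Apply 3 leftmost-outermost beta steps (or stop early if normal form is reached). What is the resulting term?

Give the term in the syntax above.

Answer: ((((\g.(\h.(((\f.(\g.(\h.(f (g h))))) h) g))) ((\a.a) t)) ((\a.a) t)) (\f.(\g.(\h.((f h) g)))))

Derivation:
Step 0: ((((\d.(\e.((d e) e))) ((\f.(\g.(\h.((f h) g)))) (\f.(\g.(\h.(f (g h))))))) ((\a.a) t)) (\f.(\g.(\h.((f h) g)))))
Step 1: (((\e.((((\f.(\g.(\h.((f h) g)))) (\f.(\g.(\h.(f (g h)))))) e) e)) ((\a.a) t)) (\f.(\g.(\h.((f h) g)))))
Step 2: (((((\f.(\g.(\h.((f h) g)))) (\f.(\g.(\h.(f (g h)))))) ((\a.a) t)) ((\a.a) t)) (\f.(\g.(\h.((f h) g)))))
Step 3: ((((\g.(\h.(((\f.(\g.(\h.(f (g h))))) h) g))) ((\a.a) t)) ((\a.a) t)) (\f.(\g.(\h.((f h) g)))))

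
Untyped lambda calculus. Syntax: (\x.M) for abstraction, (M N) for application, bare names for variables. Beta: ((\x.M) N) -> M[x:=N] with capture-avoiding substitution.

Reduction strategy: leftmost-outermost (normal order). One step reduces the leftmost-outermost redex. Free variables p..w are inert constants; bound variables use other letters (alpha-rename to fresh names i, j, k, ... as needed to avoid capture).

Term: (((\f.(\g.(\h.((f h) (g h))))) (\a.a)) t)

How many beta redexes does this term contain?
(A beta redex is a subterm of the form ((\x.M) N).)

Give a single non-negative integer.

Answer: 1

Derivation:
Term: (((\f.(\g.(\h.((f h) (g h))))) (\a.a)) t)
  Redex: ((\f.(\g.(\h.((f h) (g h))))) (\a.a))
Total redexes: 1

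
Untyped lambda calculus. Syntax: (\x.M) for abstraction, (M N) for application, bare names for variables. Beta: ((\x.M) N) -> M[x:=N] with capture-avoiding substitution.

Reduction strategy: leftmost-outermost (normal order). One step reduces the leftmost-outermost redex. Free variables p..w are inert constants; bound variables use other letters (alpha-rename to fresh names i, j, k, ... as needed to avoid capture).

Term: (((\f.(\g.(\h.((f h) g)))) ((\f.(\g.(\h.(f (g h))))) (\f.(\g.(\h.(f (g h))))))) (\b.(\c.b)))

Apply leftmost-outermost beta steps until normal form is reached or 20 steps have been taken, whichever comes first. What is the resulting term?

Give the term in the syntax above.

Answer: (\h.(\g.(\i.((h (\b.(\c.b))) (g i)))))

Derivation:
Step 0: (((\f.(\g.(\h.((f h) g)))) ((\f.(\g.(\h.(f (g h))))) (\f.(\g.(\h.(f (g h))))))) (\b.(\c.b)))
Step 1: ((\g.(\h.((((\f.(\g.(\h.(f (g h))))) (\f.(\g.(\h.(f (g h)))))) h) g))) (\b.(\c.b)))
Step 2: (\h.((((\f.(\g.(\h.(f (g h))))) (\f.(\g.(\h.(f (g h)))))) h) (\b.(\c.b))))
Step 3: (\h.(((\g.(\h.((\f.(\g.(\h.(f (g h))))) (g h)))) h) (\b.(\c.b))))
Step 4: (\h.((\i.((\f.(\g.(\h.(f (g h))))) (h i))) (\b.(\c.b))))
Step 5: (\h.((\f.(\g.(\h.(f (g h))))) (h (\b.(\c.b)))))
Step 6: (\h.(\g.(\i.((h (\b.(\c.b))) (g i)))))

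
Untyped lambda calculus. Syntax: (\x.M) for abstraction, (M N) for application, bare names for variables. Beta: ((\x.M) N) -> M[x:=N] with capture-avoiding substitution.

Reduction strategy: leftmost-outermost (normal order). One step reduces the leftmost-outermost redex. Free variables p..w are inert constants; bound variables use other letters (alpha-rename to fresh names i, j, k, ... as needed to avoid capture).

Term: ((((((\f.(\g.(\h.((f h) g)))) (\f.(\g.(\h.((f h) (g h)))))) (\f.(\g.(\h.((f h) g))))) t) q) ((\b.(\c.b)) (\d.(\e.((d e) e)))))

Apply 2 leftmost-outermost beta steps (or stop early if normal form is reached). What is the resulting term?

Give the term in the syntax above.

Step 0: ((((((\f.(\g.(\h.((f h) g)))) (\f.(\g.(\h.((f h) (g h)))))) (\f.(\g.(\h.((f h) g))))) t) q) ((\b.(\c.b)) (\d.(\e.((d e) e)))))
Step 1: (((((\g.(\h.(((\f.(\g.(\h.((f h) (g h))))) h) g))) (\f.(\g.(\h.((f h) g))))) t) q) ((\b.(\c.b)) (\d.(\e.((d e) e)))))
Step 2: ((((\h.(((\f.(\g.(\h.((f h) (g h))))) h) (\f.(\g.(\h.((f h) g)))))) t) q) ((\b.(\c.b)) (\d.(\e.((d e) e)))))

Answer: ((((\h.(((\f.(\g.(\h.((f h) (g h))))) h) (\f.(\g.(\h.((f h) g)))))) t) q) ((\b.(\c.b)) (\d.(\e.((d e) e)))))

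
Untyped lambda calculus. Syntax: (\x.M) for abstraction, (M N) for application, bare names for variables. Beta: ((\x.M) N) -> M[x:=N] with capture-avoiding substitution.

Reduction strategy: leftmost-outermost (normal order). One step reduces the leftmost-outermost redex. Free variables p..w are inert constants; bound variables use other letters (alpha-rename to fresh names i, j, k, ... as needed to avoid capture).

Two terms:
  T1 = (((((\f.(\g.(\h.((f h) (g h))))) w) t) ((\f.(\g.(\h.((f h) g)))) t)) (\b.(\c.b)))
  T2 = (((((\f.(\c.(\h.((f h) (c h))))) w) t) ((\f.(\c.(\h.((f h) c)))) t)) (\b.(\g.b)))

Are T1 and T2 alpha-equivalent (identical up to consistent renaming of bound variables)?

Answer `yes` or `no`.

Answer: yes

Derivation:
Term 1: (((((\f.(\g.(\h.((f h) (g h))))) w) t) ((\f.(\g.(\h.((f h) g)))) t)) (\b.(\c.b)))
Term 2: (((((\f.(\c.(\h.((f h) (c h))))) w) t) ((\f.(\c.(\h.((f h) c)))) t)) (\b.(\g.b)))
Alpha-equivalence: compare structure up to binder renaming.
Result: True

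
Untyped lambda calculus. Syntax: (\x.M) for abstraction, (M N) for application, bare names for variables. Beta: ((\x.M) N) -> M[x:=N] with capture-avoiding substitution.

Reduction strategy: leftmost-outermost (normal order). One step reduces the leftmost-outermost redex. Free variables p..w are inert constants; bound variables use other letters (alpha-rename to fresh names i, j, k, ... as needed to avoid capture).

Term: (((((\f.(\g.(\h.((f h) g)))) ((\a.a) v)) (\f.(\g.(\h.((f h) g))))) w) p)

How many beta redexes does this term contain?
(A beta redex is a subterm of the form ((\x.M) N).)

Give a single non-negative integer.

Term: (((((\f.(\g.(\h.((f h) g)))) ((\a.a) v)) (\f.(\g.(\h.((f h) g))))) w) p)
  Redex: ((\f.(\g.(\h.((f h) g)))) ((\a.a) v))
  Redex: ((\a.a) v)
Total redexes: 2

Answer: 2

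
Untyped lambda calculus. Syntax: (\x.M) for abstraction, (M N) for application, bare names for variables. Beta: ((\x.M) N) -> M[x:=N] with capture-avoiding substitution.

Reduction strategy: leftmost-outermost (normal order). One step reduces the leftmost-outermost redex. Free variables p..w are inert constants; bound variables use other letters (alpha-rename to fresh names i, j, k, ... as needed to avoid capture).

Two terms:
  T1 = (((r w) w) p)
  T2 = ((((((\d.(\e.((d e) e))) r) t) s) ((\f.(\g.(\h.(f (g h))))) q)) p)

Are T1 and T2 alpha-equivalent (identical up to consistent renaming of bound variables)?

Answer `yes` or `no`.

Term 1: (((r w) w) p)
Term 2: ((((((\d.(\e.((d e) e))) r) t) s) ((\f.(\g.(\h.(f (g h))))) q)) p)
Alpha-equivalence: compare structure up to binder renaming.
Result: False

Answer: no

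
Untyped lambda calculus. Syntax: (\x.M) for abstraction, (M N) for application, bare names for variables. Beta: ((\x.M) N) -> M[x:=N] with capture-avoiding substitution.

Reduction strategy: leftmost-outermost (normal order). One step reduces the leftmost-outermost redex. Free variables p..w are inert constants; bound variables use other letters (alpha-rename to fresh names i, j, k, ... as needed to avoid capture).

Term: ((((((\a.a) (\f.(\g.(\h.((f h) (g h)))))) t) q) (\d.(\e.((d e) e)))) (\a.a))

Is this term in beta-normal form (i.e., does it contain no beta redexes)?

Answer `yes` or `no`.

Answer: no

Derivation:
Term: ((((((\a.a) (\f.(\g.(\h.((f h) (g h)))))) t) q) (\d.(\e.((d e) e)))) (\a.a))
Found 1 beta redex(es).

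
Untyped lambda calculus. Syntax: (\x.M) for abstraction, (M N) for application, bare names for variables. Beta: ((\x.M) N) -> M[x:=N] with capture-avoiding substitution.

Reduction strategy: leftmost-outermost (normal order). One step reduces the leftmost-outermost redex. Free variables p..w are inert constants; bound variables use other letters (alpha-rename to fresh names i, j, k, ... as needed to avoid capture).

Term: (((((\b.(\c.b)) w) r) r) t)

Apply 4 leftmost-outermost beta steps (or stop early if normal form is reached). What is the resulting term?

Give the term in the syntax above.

Step 0: (((((\b.(\c.b)) w) r) r) t)
Step 1: ((((\c.w) r) r) t)
Step 2: ((w r) t)
Step 3: (normal form reached)

Answer: ((w r) t)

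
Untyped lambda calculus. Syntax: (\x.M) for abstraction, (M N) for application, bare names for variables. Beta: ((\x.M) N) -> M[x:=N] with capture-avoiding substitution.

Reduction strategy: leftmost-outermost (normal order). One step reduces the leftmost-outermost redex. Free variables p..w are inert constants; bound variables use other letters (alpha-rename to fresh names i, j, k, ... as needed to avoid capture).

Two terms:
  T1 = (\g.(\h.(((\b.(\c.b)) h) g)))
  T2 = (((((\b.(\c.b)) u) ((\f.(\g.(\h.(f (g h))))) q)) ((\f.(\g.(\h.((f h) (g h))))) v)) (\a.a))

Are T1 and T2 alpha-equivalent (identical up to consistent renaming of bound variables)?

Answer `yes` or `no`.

Term 1: (\g.(\h.(((\b.(\c.b)) h) g)))
Term 2: (((((\b.(\c.b)) u) ((\f.(\g.(\h.(f (g h))))) q)) ((\f.(\g.(\h.((f h) (g h))))) v)) (\a.a))
Alpha-equivalence: compare structure up to binder renaming.
Result: False

Answer: no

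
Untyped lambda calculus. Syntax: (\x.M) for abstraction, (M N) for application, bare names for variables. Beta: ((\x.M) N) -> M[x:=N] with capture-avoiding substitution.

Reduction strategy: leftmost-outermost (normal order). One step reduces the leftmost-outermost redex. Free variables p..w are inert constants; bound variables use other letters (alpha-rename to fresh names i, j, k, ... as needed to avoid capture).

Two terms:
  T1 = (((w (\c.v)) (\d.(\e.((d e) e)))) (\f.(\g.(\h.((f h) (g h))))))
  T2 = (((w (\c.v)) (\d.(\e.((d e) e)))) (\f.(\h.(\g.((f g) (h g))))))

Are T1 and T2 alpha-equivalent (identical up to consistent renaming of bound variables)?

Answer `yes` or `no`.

Answer: yes

Derivation:
Term 1: (((w (\c.v)) (\d.(\e.((d e) e)))) (\f.(\g.(\h.((f h) (g h))))))
Term 2: (((w (\c.v)) (\d.(\e.((d e) e)))) (\f.(\h.(\g.((f g) (h g))))))
Alpha-equivalence: compare structure up to binder renaming.
Result: True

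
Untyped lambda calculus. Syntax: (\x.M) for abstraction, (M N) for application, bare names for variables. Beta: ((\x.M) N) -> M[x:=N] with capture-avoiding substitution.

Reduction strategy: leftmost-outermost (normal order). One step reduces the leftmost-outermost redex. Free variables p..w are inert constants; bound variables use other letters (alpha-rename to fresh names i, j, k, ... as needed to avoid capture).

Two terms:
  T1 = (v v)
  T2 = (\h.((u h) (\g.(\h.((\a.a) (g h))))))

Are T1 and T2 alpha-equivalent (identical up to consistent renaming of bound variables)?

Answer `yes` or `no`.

Term 1: (v v)
Term 2: (\h.((u h) (\g.(\h.((\a.a) (g h))))))
Alpha-equivalence: compare structure up to binder renaming.
Result: False

Answer: no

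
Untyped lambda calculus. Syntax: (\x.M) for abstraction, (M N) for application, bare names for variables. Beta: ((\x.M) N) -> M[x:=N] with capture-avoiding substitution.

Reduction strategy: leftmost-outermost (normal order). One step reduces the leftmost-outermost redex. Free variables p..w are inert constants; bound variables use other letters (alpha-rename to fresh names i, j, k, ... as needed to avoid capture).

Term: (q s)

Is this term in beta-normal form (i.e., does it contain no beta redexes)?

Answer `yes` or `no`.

Answer: yes

Derivation:
Term: (q s)
No beta redexes found.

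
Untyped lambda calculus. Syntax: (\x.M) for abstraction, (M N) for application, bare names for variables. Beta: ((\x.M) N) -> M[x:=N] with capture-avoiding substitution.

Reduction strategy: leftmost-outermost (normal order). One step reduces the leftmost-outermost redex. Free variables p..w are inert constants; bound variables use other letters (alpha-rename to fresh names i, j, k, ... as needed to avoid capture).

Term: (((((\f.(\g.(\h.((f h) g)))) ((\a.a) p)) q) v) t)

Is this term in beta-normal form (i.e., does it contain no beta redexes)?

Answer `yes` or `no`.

Term: (((((\f.(\g.(\h.((f h) g)))) ((\a.a) p)) q) v) t)
Found 2 beta redex(es).

Answer: no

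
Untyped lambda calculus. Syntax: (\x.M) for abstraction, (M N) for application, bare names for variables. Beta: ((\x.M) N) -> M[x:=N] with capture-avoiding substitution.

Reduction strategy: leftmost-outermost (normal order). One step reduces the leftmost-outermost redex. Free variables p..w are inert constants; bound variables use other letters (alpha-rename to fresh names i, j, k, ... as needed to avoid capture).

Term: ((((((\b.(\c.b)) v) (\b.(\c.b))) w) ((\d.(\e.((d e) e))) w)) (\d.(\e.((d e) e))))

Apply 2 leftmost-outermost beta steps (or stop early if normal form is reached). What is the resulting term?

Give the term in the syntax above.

Step 0: ((((((\b.(\c.b)) v) (\b.(\c.b))) w) ((\d.(\e.((d e) e))) w)) (\d.(\e.((d e) e))))
Step 1: (((((\c.v) (\b.(\c.b))) w) ((\d.(\e.((d e) e))) w)) (\d.(\e.((d e) e))))
Step 2: (((v w) ((\d.(\e.((d e) e))) w)) (\d.(\e.((d e) e))))

Answer: (((v w) ((\d.(\e.((d e) e))) w)) (\d.(\e.((d e) e))))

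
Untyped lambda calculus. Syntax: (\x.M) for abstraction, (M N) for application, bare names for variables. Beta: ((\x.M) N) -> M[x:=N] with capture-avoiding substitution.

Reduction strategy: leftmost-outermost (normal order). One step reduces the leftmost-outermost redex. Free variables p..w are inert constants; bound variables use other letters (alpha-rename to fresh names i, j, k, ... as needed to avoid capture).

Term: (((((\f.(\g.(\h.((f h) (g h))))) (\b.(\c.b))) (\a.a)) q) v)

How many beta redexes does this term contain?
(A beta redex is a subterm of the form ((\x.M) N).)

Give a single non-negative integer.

Term: (((((\f.(\g.(\h.((f h) (g h))))) (\b.(\c.b))) (\a.a)) q) v)
  Redex: ((\f.(\g.(\h.((f h) (g h))))) (\b.(\c.b)))
Total redexes: 1

Answer: 1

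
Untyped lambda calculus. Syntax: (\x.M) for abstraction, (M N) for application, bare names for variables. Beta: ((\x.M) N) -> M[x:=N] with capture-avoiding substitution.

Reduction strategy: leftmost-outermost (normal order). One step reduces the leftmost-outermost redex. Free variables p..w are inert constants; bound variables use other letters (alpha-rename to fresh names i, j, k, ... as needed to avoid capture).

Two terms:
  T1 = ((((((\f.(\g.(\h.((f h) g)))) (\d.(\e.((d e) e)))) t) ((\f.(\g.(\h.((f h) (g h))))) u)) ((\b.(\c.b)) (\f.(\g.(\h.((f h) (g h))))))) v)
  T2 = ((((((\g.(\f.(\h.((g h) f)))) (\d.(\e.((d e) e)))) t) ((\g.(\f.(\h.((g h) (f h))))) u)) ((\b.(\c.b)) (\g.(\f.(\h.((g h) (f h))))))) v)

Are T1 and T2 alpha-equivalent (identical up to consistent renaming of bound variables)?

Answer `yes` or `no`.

Answer: yes

Derivation:
Term 1: ((((((\f.(\g.(\h.((f h) g)))) (\d.(\e.((d e) e)))) t) ((\f.(\g.(\h.((f h) (g h))))) u)) ((\b.(\c.b)) (\f.(\g.(\h.((f h) (g h))))))) v)
Term 2: ((((((\g.(\f.(\h.((g h) f)))) (\d.(\e.((d e) e)))) t) ((\g.(\f.(\h.((g h) (f h))))) u)) ((\b.(\c.b)) (\g.(\f.(\h.((g h) (f h))))))) v)
Alpha-equivalence: compare structure up to binder renaming.
Result: True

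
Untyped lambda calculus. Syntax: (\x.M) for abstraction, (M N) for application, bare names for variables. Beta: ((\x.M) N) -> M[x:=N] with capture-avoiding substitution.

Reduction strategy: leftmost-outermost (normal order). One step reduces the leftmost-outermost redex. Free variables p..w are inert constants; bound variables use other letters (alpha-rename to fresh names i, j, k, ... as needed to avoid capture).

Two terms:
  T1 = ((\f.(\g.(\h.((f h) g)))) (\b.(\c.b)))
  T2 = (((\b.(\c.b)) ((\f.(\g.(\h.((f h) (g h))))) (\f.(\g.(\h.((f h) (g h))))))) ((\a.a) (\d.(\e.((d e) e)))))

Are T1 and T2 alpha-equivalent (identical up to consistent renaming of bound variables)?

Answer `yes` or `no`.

Answer: no

Derivation:
Term 1: ((\f.(\g.(\h.((f h) g)))) (\b.(\c.b)))
Term 2: (((\b.(\c.b)) ((\f.(\g.(\h.((f h) (g h))))) (\f.(\g.(\h.((f h) (g h))))))) ((\a.a) (\d.(\e.((d e) e)))))
Alpha-equivalence: compare structure up to binder renaming.
Result: False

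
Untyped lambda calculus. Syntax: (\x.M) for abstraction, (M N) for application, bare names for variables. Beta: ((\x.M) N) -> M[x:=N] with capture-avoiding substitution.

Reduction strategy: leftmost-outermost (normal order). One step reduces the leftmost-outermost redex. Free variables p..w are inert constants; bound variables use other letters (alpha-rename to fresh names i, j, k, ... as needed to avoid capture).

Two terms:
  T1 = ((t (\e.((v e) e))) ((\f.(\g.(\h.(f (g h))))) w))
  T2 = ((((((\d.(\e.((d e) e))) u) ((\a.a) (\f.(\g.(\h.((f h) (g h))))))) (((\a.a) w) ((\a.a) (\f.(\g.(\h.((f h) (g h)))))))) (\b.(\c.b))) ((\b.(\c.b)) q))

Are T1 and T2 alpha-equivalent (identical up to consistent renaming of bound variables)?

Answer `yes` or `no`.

Term 1: ((t (\e.((v e) e))) ((\f.(\g.(\h.(f (g h))))) w))
Term 2: ((((((\d.(\e.((d e) e))) u) ((\a.a) (\f.(\g.(\h.((f h) (g h))))))) (((\a.a) w) ((\a.a) (\f.(\g.(\h.((f h) (g h)))))))) (\b.(\c.b))) ((\b.(\c.b)) q))
Alpha-equivalence: compare structure up to binder renaming.
Result: False

Answer: no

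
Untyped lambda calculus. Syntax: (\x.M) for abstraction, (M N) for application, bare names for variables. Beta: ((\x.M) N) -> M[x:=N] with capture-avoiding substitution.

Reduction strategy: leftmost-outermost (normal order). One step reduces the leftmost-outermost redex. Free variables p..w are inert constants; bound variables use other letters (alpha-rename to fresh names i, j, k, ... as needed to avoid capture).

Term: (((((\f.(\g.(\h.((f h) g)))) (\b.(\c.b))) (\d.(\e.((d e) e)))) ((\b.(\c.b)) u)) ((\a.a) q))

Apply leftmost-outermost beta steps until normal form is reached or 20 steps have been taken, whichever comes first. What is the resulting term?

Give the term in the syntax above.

Answer: u

Derivation:
Step 0: (((((\f.(\g.(\h.((f h) g)))) (\b.(\c.b))) (\d.(\e.((d e) e)))) ((\b.(\c.b)) u)) ((\a.a) q))
Step 1: ((((\g.(\h.(((\b.(\c.b)) h) g))) (\d.(\e.((d e) e)))) ((\b.(\c.b)) u)) ((\a.a) q))
Step 2: (((\h.(((\b.(\c.b)) h) (\d.(\e.((d e) e))))) ((\b.(\c.b)) u)) ((\a.a) q))
Step 3: ((((\b.(\c.b)) ((\b.(\c.b)) u)) (\d.(\e.((d e) e)))) ((\a.a) q))
Step 4: (((\c.((\b.(\c.b)) u)) (\d.(\e.((d e) e)))) ((\a.a) q))
Step 5: (((\b.(\c.b)) u) ((\a.a) q))
Step 6: ((\c.u) ((\a.a) q))
Step 7: u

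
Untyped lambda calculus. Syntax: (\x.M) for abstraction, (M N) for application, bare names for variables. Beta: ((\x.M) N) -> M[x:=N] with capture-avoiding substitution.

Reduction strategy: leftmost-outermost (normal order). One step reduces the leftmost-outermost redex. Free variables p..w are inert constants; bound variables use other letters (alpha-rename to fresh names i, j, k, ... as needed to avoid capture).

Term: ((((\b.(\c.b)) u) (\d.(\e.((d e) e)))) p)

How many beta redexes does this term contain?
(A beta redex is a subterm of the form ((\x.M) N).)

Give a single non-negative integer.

Term: ((((\b.(\c.b)) u) (\d.(\e.((d e) e)))) p)
  Redex: ((\b.(\c.b)) u)
Total redexes: 1

Answer: 1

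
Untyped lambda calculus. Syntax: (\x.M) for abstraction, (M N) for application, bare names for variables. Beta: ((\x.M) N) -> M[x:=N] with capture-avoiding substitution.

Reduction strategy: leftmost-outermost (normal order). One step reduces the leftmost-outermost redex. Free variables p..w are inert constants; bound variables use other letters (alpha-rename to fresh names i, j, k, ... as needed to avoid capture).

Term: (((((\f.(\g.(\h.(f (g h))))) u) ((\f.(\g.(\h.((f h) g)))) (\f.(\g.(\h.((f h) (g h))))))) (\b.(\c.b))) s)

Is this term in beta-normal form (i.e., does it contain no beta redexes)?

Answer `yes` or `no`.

Term: (((((\f.(\g.(\h.(f (g h))))) u) ((\f.(\g.(\h.((f h) g)))) (\f.(\g.(\h.((f h) (g h))))))) (\b.(\c.b))) s)
Found 2 beta redex(es).

Answer: no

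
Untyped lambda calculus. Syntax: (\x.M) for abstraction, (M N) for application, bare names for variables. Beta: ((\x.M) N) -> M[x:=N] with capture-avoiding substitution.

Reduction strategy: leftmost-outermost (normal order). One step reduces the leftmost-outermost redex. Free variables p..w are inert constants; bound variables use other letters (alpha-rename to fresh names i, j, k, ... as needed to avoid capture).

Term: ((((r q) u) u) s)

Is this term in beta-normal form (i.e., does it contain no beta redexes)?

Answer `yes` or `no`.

Term: ((((r q) u) u) s)
No beta redexes found.

Answer: yes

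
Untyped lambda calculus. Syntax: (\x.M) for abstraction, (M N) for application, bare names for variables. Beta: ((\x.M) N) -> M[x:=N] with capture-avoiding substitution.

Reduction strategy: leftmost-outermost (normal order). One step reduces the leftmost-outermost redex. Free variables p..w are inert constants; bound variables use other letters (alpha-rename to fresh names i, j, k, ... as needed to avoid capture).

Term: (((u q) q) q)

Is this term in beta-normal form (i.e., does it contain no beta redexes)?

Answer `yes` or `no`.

Term: (((u q) q) q)
No beta redexes found.

Answer: yes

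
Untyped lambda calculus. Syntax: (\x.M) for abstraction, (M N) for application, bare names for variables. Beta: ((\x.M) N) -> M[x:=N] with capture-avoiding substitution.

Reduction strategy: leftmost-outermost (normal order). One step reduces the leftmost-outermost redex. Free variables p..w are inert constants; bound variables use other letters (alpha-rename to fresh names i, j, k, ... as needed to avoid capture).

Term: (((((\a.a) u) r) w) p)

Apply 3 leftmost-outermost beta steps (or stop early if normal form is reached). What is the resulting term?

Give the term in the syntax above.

Step 0: (((((\a.a) u) r) w) p)
Step 1: (((u r) w) p)
Step 2: (normal form reached)

Answer: (((u r) w) p)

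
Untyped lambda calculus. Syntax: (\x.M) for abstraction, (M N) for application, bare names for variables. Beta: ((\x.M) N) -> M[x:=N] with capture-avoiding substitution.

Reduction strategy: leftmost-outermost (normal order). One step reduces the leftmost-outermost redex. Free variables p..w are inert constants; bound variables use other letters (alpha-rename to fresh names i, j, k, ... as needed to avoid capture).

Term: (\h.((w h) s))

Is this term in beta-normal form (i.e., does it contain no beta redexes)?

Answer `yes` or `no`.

Term: (\h.((w h) s))
No beta redexes found.

Answer: yes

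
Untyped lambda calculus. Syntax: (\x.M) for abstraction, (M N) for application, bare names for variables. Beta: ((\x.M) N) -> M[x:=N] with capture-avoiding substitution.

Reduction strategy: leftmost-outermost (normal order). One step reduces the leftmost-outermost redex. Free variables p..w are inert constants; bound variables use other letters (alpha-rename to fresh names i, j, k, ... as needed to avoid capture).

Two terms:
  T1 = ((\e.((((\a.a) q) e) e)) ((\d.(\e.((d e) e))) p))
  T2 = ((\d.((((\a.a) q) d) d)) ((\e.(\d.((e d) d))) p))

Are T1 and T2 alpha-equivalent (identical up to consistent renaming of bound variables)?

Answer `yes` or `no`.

Term 1: ((\e.((((\a.a) q) e) e)) ((\d.(\e.((d e) e))) p))
Term 2: ((\d.((((\a.a) q) d) d)) ((\e.(\d.((e d) d))) p))
Alpha-equivalence: compare structure up to binder renaming.
Result: True

Answer: yes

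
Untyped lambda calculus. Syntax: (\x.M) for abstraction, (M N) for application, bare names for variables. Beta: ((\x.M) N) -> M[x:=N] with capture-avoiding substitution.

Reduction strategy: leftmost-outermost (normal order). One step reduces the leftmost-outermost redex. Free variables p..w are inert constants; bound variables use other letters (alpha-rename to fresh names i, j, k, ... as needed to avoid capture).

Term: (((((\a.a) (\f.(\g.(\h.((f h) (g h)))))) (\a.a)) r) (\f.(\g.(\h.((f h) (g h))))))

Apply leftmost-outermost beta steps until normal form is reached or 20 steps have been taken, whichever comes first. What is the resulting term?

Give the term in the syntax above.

Answer: (\g.(\h.(((r (\f.(\g.(\h.((f h) (g h)))))) h) (g h))))

Derivation:
Step 0: (((((\a.a) (\f.(\g.(\h.((f h) (g h)))))) (\a.a)) r) (\f.(\g.(\h.((f h) (g h))))))
Step 1: ((((\f.(\g.(\h.((f h) (g h))))) (\a.a)) r) (\f.(\g.(\h.((f h) (g h))))))
Step 2: (((\g.(\h.(((\a.a) h) (g h)))) r) (\f.(\g.(\h.((f h) (g h))))))
Step 3: ((\h.(((\a.a) h) (r h))) (\f.(\g.(\h.((f h) (g h))))))
Step 4: (((\a.a) (\f.(\g.(\h.((f h) (g h)))))) (r (\f.(\g.(\h.((f h) (g h)))))))
Step 5: ((\f.(\g.(\h.((f h) (g h))))) (r (\f.(\g.(\h.((f h) (g h)))))))
Step 6: (\g.(\h.(((r (\f.(\g.(\h.((f h) (g h)))))) h) (g h))))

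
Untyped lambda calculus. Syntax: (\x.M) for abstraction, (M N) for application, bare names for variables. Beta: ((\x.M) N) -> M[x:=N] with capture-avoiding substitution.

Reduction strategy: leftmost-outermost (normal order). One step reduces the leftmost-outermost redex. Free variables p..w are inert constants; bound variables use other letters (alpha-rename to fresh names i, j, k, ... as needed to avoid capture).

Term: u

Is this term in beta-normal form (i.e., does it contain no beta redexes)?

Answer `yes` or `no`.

Term: u
No beta redexes found.

Answer: yes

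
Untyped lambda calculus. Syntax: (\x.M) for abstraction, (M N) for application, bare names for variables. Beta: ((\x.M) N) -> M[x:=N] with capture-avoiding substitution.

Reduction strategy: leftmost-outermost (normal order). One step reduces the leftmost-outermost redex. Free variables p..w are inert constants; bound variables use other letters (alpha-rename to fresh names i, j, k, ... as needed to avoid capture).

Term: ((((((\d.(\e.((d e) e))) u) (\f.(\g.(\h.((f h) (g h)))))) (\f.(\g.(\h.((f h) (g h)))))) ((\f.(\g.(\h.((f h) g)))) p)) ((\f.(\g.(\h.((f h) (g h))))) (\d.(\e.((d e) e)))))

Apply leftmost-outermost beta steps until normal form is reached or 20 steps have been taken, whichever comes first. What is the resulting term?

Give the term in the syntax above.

Answer: (((((u (\f.(\g.(\h.((f h) (g h)))))) (\f.(\g.(\h.((f h) (g h)))))) (\f.(\g.(\h.((f h) (g h)))))) (\g.(\h.((p h) g)))) (\g.(\h.((h (g h)) (g h)))))

Derivation:
Step 0: ((((((\d.(\e.((d e) e))) u) (\f.(\g.(\h.((f h) (g h)))))) (\f.(\g.(\h.((f h) (g h)))))) ((\f.(\g.(\h.((f h) g)))) p)) ((\f.(\g.(\h.((f h) (g h))))) (\d.(\e.((d e) e)))))
Step 1: (((((\e.((u e) e)) (\f.(\g.(\h.((f h) (g h)))))) (\f.(\g.(\h.((f h) (g h)))))) ((\f.(\g.(\h.((f h) g)))) p)) ((\f.(\g.(\h.((f h) (g h))))) (\d.(\e.((d e) e)))))
Step 2: (((((u (\f.(\g.(\h.((f h) (g h)))))) (\f.(\g.(\h.((f h) (g h)))))) (\f.(\g.(\h.((f h) (g h)))))) ((\f.(\g.(\h.((f h) g)))) p)) ((\f.(\g.(\h.((f h) (g h))))) (\d.(\e.((d e) e)))))
Step 3: (((((u (\f.(\g.(\h.((f h) (g h)))))) (\f.(\g.(\h.((f h) (g h)))))) (\f.(\g.(\h.((f h) (g h)))))) (\g.(\h.((p h) g)))) ((\f.(\g.(\h.((f h) (g h))))) (\d.(\e.((d e) e)))))
Step 4: (((((u (\f.(\g.(\h.((f h) (g h)))))) (\f.(\g.(\h.((f h) (g h)))))) (\f.(\g.(\h.((f h) (g h)))))) (\g.(\h.((p h) g)))) (\g.(\h.(((\d.(\e.((d e) e))) h) (g h)))))
Step 5: (((((u (\f.(\g.(\h.((f h) (g h)))))) (\f.(\g.(\h.((f h) (g h)))))) (\f.(\g.(\h.((f h) (g h)))))) (\g.(\h.((p h) g)))) (\g.(\h.((\e.((h e) e)) (g h)))))
Step 6: (((((u (\f.(\g.(\h.((f h) (g h)))))) (\f.(\g.(\h.((f h) (g h)))))) (\f.(\g.(\h.((f h) (g h)))))) (\g.(\h.((p h) g)))) (\g.(\h.((h (g h)) (g h)))))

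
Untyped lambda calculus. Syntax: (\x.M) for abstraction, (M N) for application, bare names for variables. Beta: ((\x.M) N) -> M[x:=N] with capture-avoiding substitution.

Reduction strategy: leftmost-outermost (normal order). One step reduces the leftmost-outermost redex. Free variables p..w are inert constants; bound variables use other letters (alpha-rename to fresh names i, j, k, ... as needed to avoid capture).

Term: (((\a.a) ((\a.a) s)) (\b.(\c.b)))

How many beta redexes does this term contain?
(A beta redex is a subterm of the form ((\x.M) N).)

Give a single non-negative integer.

Answer: 2

Derivation:
Term: (((\a.a) ((\a.a) s)) (\b.(\c.b)))
  Redex: ((\a.a) ((\a.a) s))
  Redex: ((\a.a) s)
Total redexes: 2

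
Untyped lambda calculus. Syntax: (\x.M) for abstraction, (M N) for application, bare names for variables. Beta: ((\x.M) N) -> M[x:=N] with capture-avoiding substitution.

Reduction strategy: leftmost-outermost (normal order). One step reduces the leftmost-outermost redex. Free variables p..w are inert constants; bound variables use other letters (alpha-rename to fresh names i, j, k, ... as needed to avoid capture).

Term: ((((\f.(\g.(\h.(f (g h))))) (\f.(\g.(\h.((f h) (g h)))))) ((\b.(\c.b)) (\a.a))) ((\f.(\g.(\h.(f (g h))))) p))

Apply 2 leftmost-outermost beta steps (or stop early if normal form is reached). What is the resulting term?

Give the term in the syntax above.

Step 0: ((((\f.(\g.(\h.(f (g h))))) (\f.(\g.(\h.((f h) (g h)))))) ((\b.(\c.b)) (\a.a))) ((\f.(\g.(\h.(f (g h))))) p))
Step 1: (((\g.(\h.((\f.(\g.(\h.((f h) (g h))))) (g h)))) ((\b.(\c.b)) (\a.a))) ((\f.(\g.(\h.(f (g h))))) p))
Step 2: ((\h.((\f.(\g.(\h.((f h) (g h))))) (((\b.(\c.b)) (\a.a)) h))) ((\f.(\g.(\h.(f (g h))))) p))

Answer: ((\h.((\f.(\g.(\h.((f h) (g h))))) (((\b.(\c.b)) (\a.a)) h))) ((\f.(\g.(\h.(f (g h))))) p))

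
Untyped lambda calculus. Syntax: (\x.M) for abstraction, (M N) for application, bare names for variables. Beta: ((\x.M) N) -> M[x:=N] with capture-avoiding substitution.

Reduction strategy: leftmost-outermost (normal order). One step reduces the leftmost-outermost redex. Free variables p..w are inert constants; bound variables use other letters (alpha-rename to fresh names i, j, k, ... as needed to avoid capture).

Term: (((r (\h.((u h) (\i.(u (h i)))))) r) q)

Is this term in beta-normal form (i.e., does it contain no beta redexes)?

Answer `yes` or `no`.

Answer: yes

Derivation:
Term: (((r (\h.((u h) (\i.(u (h i)))))) r) q)
No beta redexes found.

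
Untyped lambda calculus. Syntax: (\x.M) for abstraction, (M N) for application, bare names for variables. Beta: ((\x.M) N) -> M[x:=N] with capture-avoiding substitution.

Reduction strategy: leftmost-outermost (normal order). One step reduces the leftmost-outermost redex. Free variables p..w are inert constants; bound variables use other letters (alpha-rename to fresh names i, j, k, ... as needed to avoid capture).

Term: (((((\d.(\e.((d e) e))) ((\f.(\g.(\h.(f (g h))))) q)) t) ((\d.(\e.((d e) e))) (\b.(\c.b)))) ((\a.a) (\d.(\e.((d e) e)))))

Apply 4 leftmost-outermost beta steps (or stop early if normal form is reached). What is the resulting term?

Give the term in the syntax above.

Answer: ((((\h.(q (t h))) t) ((\d.(\e.((d e) e))) (\b.(\c.b)))) ((\a.a) (\d.(\e.((d e) e)))))

Derivation:
Step 0: (((((\d.(\e.((d e) e))) ((\f.(\g.(\h.(f (g h))))) q)) t) ((\d.(\e.((d e) e))) (\b.(\c.b)))) ((\a.a) (\d.(\e.((d e) e)))))
Step 1: ((((\e.((((\f.(\g.(\h.(f (g h))))) q) e) e)) t) ((\d.(\e.((d e) e))) (\b.(\c.b)))) ((\a.a) (\d.(\e.((d e) e)))))
Step 2: ((((((\f.(\g.(\h.(f (g h))))) q) t) t) ((\d.(\e.((d e) e))) (\b.(\c.b)))) ((\a.a) (\d.(\e.((d e) e)))))
Step 3: (((((\g.(\h.(q (g h)))) t) t) ((\d.(\e.((d e) e))) (\b.(\c.b)))) ((\a.a) (\d.(\e.((d e) e)))))
Step 4: ((((\h.(q (t h))) t) ((\d.(\e.((d e) e))) (\b.(\c.b)))) ((\a.a) (\d.(\e.((d e) e)))))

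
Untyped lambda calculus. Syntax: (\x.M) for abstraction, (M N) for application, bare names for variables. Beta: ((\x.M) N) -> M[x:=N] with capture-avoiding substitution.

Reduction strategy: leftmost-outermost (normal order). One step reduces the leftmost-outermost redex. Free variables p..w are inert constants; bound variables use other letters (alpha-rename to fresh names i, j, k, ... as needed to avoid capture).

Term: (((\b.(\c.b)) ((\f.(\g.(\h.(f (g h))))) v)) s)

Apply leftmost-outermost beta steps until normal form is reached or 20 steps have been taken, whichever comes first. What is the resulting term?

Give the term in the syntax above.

Step 0: (((\b.(\c.b)) ((\f.(\g.(\h.(f (g h))))) v)) s)
Step 1: ((\c.((\f.(\g.(\h.(f (g h))))) v)) s)
Step 2: ((\f.(\g.(\h.(f (g h))))) v)
Step 3: (\g.(\h.(v (g h))))

Answer: (\g.(\h.(v (g h))))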